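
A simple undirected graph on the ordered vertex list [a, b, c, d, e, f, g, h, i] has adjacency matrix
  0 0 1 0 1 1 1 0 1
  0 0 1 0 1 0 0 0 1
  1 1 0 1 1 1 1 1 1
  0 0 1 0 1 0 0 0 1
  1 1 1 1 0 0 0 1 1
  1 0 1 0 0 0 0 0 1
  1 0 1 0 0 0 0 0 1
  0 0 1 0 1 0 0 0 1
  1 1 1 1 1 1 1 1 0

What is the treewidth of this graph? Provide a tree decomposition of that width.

Each bag holds 4 vertices, so the decomposition has width 3, which upper-bounds the treewidth. For the lower bound, the 4 vertices {a, c, g, i} are pairwise adjacent, and any tree decomposition puts a clique entirely inside one bag — forcing width ≥ 3. Therefore the treewidth is 3.

Treewidth 3.
Bags: B1 = {a, c, f, i}  B2 = {a, c, e, i}  B3 = {c, d, e, i}  B4 = {c, e, h, i}  B5 = {a, c, g, i}  B6 = {b, c, e, i}
Tree: B1–B2, B2–B3, B2–B4, B2–B5, B4–B6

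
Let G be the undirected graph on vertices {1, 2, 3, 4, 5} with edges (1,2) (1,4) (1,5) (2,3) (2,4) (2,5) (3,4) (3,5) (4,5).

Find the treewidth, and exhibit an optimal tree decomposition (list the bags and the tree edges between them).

Each bag holds 4 vertices, so the decomposition has width 3, which upper-bounds the treewidth. For the lower bound, the 4 vertices {1, 2, 4, 5} are pairwise adjacent, and any tree decomposition puts a clique entirely inside one bag — forcing width ≥ 3. Combining the bounds, tw(G) = 3.

Treewidth 3.
Bags: B1 = {1, 2, 4, 5}  B2 = {2, 3, 4, 5}
Tree: B1–B2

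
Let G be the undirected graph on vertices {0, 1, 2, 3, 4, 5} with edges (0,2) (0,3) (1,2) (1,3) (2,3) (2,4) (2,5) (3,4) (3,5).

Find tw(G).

2

A width-2 tree decomposition is:
Bags: B1 = {2, 3, 4}  B2 = {1, 2, 3}  B3 = {2, 3, 5}  B4 = {0, 2, 3}
Tree: B1–B2, B2–B3, B1–B4
Each bag holds 3 vertices, so the decomposition has width 2, which upper-bounds the treewidth. Conversely, {0, 2, 3} is a clique of size 3, and the vertices of any clique must share a bag in every tree decomposition; so some bag has ≥ 3 vertices and tw(G) ≥ 2. Hence tw(G) = 2 exactly.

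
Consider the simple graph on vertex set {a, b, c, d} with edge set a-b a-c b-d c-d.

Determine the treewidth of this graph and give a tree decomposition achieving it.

Each bag holds 3 vertices, so the decomposition has width 2, which upper-bounds the treewidth. For the lower bound, G contains the cycle c–a–b–d–c, so G is not a forest; only forests have treewidth ≤ 1, hence tw(G) ≥ 2. The upper and lower bounds meet at 2, so that is the treewidth.

Treewidth 2.
Bags: B1 = {a, b, c}  B2 = {b, c, d}
Tree: B1–B2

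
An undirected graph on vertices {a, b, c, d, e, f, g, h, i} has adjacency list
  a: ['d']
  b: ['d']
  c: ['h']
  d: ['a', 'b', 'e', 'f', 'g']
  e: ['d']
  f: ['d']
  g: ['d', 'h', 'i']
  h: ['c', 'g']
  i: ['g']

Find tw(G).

A width-1 tree decomposition is:
Bags: B1 = {b, d}  B2 = {d, g}  B3 = {d, e}  B4 = {g, h}  B5 = {a, d}  B6 = {d, f}  B7 = {c, h}  B8 = {g, i}
Tree: B1–B2, B1–B3, B2–B4, B2–B5, B5–B6, B4–B7, B4–B8
Each bag holds 2 vertices, so the decomposition has width 1, which upper-bounds the treewidth. Since G has at least one edge (e.g. d–b), it is not an edgeless graph, so tw(G) ≥ 1. Combining the bounds, tw(G) = 1.

1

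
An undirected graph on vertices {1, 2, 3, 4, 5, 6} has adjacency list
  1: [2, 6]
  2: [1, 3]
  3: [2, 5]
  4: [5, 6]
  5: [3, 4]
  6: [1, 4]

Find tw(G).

A width-2 tree decomposition is:
Bags: B1 = {2, 3, 5}  B2 = {1, 2, 5}  B3 = {1, 5, 6}  B4 = {4, 5, 6}
Tree: B1–B2, B2–B3, B3–B4
The largest bag has 3 vertices, giving width 2; this decomposition certifies tw(G) ≤ 2. For the lower bound, G contains the cycle 5–3–2–1–6–4–5, so G is not a forest; only forests have treewidth ≤ 1, hence tw(G) ≥ 2. The upper and lower bounds meet at 2, so that is the treewidth.

2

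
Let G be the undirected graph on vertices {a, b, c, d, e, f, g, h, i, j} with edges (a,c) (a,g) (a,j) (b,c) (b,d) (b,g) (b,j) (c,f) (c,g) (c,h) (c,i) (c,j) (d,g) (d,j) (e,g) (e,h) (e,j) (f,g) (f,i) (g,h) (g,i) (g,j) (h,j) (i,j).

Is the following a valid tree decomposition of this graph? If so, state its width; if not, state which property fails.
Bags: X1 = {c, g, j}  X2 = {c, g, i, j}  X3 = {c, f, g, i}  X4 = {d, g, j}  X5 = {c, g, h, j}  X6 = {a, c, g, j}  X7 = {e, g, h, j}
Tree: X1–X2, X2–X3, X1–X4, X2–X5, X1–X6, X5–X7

No — vertex b appears in no bag.

A tree decomposition must satisfy three properties: every vertex lies in some bag; for every edge, both endpoints lie together in some bag; and for every vertex, the bags containing it form a connected subtree. Here vertex b appears in no bag, so the decomposition is invalid.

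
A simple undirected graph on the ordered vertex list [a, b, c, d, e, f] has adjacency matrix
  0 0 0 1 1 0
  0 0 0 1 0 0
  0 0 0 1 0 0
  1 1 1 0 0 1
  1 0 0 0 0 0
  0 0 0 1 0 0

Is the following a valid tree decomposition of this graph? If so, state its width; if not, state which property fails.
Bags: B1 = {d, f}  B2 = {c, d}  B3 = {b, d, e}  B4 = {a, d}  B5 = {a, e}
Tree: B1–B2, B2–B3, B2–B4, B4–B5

No — bags containing vertex e are not connected in the tree.

A tree decomposition must satisfy three properties: every vertex lies in some bag; for every edge, both endpoints lie together in some bag; and for every vertex, the bags containing it form a connected subtree. Here bags containing vertex e are not connected in the tree, so the decomposition is invalid.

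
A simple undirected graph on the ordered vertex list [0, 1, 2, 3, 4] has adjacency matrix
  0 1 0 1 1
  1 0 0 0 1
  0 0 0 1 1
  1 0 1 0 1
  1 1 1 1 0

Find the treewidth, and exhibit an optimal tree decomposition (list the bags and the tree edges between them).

Treewidth 2.
Bags: B1 = {0, 3, 4}  B2 = {0, 1, 4}  B3 = {2, 3, 4}
Tree: B1–B2, B1–B3

Each bag holds 3 vertices, so the decomposition has width 2, which upper-bounds the treewidth. Conversely, {0, 1, 4} is a clique of size 3, and the vertices of any clique must share a bag in every tree decomposition; so some bag has ≥ 3 vertices and tw(G) ≥ 2. The upper and lower bounds meet at 2, so that is the treewidth.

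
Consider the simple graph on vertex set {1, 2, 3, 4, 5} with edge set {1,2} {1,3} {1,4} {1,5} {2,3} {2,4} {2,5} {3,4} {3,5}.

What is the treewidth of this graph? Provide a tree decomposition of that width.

The largest bag has 4 vertices, giving width 3; this decomposition certifies tw(G) ≤ 3. On the other hand G contains the 4-clique {1, 2, 3, 4}. A clique must lie in a single bag of any decomposition, so no decomposition can have width below 3. Therefore the treewidth is 3.

Treewidth 3.
One such decomposition:
Bags: B1 = {1, 2, 3, 5}  B2 = {1, 2, 3, 4}
Tree: B1–B2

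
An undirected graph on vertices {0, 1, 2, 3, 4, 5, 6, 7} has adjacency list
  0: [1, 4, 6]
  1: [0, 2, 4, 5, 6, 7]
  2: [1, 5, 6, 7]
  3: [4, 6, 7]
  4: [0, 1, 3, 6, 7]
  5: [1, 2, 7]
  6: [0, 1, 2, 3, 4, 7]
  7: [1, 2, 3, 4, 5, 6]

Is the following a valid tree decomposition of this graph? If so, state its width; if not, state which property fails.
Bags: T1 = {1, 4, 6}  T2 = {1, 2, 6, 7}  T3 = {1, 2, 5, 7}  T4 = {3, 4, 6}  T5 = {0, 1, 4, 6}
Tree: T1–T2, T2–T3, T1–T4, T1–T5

No — edge (7,4) lies in no bag.

A tree decomposition must satisfy three properties: every vertex lies in some bag; for every edge, both endpoints lie together in some bag; and for every vertex, the bags containing it form a connected subtree. Here edge (7,4) lies in no bag, so the decomposition is invalid.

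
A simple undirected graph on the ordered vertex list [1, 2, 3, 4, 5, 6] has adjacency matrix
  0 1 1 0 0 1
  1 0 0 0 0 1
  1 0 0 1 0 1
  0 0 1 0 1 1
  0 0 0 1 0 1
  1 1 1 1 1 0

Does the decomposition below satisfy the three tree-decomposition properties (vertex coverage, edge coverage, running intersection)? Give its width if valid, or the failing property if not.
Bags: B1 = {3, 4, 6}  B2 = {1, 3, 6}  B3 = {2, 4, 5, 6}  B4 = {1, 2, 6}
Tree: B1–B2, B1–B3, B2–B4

A tree decomposition must satisfy three properties: every vertex lies in some bag; for every edge, both endpoints lie together in some bag; and for every vertex, the bags containing it form a connected subtree. Here bags containing vertex 2 are not connected in the tree, so the decomposition is invalid.

No — bags containing vertex 2 are not connected in the tree.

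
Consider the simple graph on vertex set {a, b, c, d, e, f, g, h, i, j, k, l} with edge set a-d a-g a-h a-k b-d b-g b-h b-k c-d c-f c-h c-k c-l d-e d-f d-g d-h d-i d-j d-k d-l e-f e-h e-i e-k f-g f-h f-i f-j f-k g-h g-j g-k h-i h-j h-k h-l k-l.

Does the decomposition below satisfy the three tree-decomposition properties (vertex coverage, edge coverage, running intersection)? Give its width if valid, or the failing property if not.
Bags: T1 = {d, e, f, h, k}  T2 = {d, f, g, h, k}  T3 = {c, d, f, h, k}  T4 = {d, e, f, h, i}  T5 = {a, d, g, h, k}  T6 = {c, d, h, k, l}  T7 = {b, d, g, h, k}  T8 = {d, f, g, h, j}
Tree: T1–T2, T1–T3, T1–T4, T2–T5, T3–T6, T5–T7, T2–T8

Checking the three conditions: (i) the bags cover all of {a, b, c, d, e, f, g, h, i, j, k, l}; (ii) for each edge, some bag contains both endpoints; (iii) the bags containing any fixed vertex form a subtree. All hold, so the decomposition is valid with width 5 − 1 = 4.

Yes; width 4.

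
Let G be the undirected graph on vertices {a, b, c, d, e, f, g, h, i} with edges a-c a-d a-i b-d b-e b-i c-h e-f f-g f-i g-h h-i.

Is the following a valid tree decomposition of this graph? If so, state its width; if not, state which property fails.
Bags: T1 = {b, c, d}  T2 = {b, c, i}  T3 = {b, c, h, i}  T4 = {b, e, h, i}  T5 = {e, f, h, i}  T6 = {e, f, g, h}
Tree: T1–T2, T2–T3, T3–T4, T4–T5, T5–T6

A tree decomposition must satisfy three properties: every vertex lies in some bag; for every edge, both endpoints lie together in some bag; and for every vertex, the bags containing it form a connected subtree. Here vertex a appears in no bag, so the decomposition is invalid.

No — vertex a appears in no bag.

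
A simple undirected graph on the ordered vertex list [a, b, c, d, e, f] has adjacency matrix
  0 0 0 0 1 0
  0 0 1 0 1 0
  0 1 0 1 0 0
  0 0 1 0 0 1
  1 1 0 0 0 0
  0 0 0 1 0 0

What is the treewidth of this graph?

1

A width-1 tree decomposition is:
Bags: B1 = {d, f}  B2 = {c, d}  B3 = {b, c}  B4 = {b, e}  B5 = {a, e}
Tree: B1–B2, B2–B3, B3–B4, B4–B5
The largest bag has 2 vertices, giving width 1; this decomposition certifies tw(G) ≤ 1. Since G has at least one edge (e.g. f–d), it is not an edgeless graph, so tw(G) ≥ 1. The upper and lower bounds meet at 1, so that is the treewidth.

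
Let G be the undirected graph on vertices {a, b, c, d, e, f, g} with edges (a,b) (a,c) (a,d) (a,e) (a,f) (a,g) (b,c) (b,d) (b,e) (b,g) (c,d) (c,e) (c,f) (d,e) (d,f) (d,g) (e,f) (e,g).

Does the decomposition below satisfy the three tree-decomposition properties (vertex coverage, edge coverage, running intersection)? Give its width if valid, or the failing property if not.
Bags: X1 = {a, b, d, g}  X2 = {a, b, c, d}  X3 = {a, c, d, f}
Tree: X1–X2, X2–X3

A tree decomposition must satisfy three properties: every vertex lies in some bag; for every edge, both endpoints lie together in some bag; and for every vertex, the bags containing it form a connected subtree. Here vertex e appears in no bag, so the decomposition is invalid.

No — vertex e appears in no bag.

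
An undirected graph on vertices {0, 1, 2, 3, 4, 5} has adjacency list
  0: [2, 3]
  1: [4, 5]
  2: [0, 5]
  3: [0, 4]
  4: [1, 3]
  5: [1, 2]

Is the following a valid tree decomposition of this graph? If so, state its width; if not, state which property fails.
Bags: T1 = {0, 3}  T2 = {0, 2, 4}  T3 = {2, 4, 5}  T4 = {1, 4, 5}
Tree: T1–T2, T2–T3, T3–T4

A tree decomposition must satisfy three properties: every vertex lies in some bag; for every edge, both endpoints lie together in some bag; and for every vertex, the bags containing it form a connected subtree. Here edge (4,3) lies in no bag, so the decomposition is invalid.

No — edge (4,3) lies in no bag.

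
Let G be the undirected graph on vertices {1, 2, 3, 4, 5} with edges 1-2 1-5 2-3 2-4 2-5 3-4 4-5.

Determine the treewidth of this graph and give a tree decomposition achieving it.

Treewidth 2.
Bags: B1 = {2, 4, 5}  B2 = {1, 2, 5}  B3 = {2, 3, 4}
Tree: B1–B2, B1–B3

The largest bag has 3 vertices, giving width 2; this decomposition certifies tw(G) ≤ 2. Conversely, {1, 2, 5} is a clique of size 3, and the vertices of any clique must share a bag in every tree decomposition; so some bag has ≥ 3 vertices and tw(G) ≥ 2. Hence tw(G) = 2 exactly.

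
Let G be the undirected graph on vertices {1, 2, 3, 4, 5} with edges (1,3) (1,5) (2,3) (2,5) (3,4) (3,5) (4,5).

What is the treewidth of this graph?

A width-2 tree decomposition is:
Bags: B1 = {3, 4, 5}  B2 = {2, 3, 5}  B3 = {1, 3, 5}
Tree: B1–B2, B2–B3
Every bag has size at most 3, so the width is 3 − 1 = 2 and tw(G) ≤ 2. For the lower bound, the 3 vertices {1, 3, 5} are pairwise adjacent, and any tree decomposition puts a clique entirely inside one bag — forcing width ≥ 2. Therefore the treewidth is 2.

2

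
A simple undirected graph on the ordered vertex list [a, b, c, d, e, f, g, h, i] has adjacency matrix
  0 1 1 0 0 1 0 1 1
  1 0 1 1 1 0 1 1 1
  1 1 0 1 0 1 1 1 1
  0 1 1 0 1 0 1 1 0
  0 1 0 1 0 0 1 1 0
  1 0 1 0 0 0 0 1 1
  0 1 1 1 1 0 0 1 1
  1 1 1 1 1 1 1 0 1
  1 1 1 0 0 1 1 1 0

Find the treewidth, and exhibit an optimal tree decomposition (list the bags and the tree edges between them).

Each bag holds 5 vertices, so the decomposition has width 4, which upper-bounds the treewidth. For the lower bound, the 5 vertices {a, c, f, h, i} are pairwise adjacent, and any tree decomposition puts a clique entirely inside one bag — forcing width ≥ 4. The upper and lower bounds meet at 4, so that is the treewidth.

Treewidth 4.
Bags: B1 = {b, c, g, h, i}  B2 = {a, b, c, h, i}  B3 = {b, c, d, g, h}  B4 = {b, d, e, g, h}  B5 = {a, c, f, h, i}
Tree: B1–B2, B1–B3, B3–B4, B2–B5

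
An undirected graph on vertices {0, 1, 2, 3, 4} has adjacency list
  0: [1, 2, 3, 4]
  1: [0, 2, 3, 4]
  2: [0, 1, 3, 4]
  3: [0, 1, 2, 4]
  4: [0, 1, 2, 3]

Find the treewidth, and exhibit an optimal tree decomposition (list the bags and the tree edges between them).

Treewidth 4.
One optimal decomposition is:
Bags: B1 = {0, 1, 2, 3, 4}
Tree: (single bag)

With just one bag of size 5, the width is 5 − 1 = 4, so tw(G) ≤ 4. For the lower bound, the 5 vertices {0, 1, 2, 3, 4} are pairwise adjacent, and any tree decomposition puts a clique entirely inside one bag — forcing width ≥ 4. Hence tw(G) = 4 exactly.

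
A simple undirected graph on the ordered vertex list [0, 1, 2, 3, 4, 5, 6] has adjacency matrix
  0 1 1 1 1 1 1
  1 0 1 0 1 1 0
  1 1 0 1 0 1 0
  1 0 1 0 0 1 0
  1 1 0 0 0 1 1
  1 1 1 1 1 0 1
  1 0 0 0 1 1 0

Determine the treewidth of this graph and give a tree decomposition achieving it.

Treewidth 3.
Bags: B1 = {0, 1, 2, 5}  B2 = {0, 2, 3, 5}  B3 = {0, 1, 4, 5}  B4 = {0, 4, 5, 6}
Tree: B1–B2, B1–B3, B3–B4

Each bag holds 4 vertices, so the decomposition has width 3, which upper-bounds the treewidth. On the other hand G contains the 4-clique {0, 1, 2, 5}. A clique must lie in a single bag of any decomposition, so no decomposition can have width below 3. Hence tw(G) = 3 exactly.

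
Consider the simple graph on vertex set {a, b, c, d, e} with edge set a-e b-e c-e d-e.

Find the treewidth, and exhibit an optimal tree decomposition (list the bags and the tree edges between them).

Treewidth 1.
Bags: B1 = {a, e}  B2 = {b, e}  B3 = {c, e}  B4 = {d, e}
Tree: B1–B2, B1–B3, B1–B4

Every bag has size at most 2, so the width is 2 − 1 = 1 and tw(G) ≤ 1. Any graph with an edge has treewidth ≥ 1, and G has the edge e–a. Hence tw(G) = 1 exactly.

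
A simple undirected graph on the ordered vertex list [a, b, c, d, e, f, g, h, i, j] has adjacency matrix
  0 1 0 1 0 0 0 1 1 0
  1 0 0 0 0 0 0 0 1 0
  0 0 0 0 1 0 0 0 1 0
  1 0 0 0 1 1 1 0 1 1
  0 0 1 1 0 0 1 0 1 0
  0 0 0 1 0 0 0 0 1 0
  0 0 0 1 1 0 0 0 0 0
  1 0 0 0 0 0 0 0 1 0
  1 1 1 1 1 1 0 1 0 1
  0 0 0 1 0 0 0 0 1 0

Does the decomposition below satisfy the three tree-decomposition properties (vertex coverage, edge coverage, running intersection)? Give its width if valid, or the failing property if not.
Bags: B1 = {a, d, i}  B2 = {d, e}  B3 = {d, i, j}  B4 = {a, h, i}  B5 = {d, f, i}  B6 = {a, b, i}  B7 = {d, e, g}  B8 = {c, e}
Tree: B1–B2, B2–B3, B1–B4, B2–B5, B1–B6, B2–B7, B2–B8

No — edge (i,e) lies in no bag.

A tree decomposition must satisfy three properties: every vertex lies in some bag; for every edge, both endpoints lie together in some bag; and for every vertex, the bags containing it form a connected subtree. Here edge (i,e) lies in no bag, so the decomposition is invalid.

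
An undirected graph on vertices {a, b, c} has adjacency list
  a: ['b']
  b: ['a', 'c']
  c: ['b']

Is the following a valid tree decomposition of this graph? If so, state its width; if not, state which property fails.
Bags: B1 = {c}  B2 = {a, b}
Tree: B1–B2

No — edge (b,c) lies in no bag.

A tree decomposition must satisfy three properties: every vertex lies in some bag; for every edge, both endpoints lie together in some bag; and for every vertex, the bags containing it form a connected subtree. Here edge (b,c) lies in no bag, so the decomposition is invalid.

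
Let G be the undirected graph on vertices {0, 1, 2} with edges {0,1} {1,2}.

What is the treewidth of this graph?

1

A width-1 tree decomposition is:
Bags: B1 = {1, 2}  B2 = {0, 1}
Tree: B1–B2
Each bag holds 2 vertices, so the decomposition has width 1, which upper-bounds the treewidth. Since G has at least one edge (e.g. 2–1), it is not an edgeless graph, so tw(G) ≥ 1. Combining the bounds, tw(G) = 1.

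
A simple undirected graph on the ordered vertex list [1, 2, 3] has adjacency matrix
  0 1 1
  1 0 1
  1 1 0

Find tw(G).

2

A width-2 tree decomposition is:
Bags: B1 = {1, 2, 3}
Tree: (single bag)
A single bag containing all 3 vertices is trivially a valid decomposition of width 2. Conversely, {1, 2, 3} is a clique of size 3, and the vertices of any clique must share a bag in every tree decomposition; so some bag has ≥ 3 vertices and tw(G) ≥ 2. Therefore the treewidth is 2.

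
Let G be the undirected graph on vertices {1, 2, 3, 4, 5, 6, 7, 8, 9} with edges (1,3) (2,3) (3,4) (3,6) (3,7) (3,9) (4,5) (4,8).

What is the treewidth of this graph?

1

A width-1 tree decomposition is:
Bags: B1 = {3, 4}  B2 = {3, 6}  B3 = {3, 7}  B4 = {3, 9}  B5 = {4, 8}  B6 = {2, 3}  B7 = {1, 3}  B8 = {4, 5}
Tree: B1–B2, B2–B3, B2–B4, B1–B5, B4–B6, B3–B7, B1–B8
Each bag holds 2 vertices, so the decomposition has width 1, which upper-bounds the treewidth. G has an edge, so its treewidth is at least 1. Hence tw(G) = 1 exactly.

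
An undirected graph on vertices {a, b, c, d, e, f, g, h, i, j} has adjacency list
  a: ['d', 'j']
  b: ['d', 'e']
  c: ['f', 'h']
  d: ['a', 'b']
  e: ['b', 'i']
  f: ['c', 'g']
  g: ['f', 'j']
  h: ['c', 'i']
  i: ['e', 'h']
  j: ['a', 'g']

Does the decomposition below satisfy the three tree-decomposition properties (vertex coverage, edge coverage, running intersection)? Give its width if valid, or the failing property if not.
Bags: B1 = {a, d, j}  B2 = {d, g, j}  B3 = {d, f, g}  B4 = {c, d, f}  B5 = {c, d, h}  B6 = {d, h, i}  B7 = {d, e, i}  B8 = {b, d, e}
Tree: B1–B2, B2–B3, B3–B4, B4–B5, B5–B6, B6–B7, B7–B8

Yes; width 2.

Every vertex of G appears in some bag (union = {a, b, c, d, e, f, g, h, i, j}); every edge is covered by a bag; and for each vertex v the set of bags containing v is connected in the bag tree. The decomposition is therefore valid. The largest bag has 3 vertices, so the width is 2.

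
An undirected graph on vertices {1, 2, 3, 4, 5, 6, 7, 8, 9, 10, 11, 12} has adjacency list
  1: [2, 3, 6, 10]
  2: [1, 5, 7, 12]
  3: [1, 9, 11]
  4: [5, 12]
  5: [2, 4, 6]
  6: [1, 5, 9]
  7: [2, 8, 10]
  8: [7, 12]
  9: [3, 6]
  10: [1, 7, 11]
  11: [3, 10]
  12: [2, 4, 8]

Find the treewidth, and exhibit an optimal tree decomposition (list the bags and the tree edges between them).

Treewidth 3.
Bags: B1 = {3, 9, 10, 11}  B2 = {1, 3, 9, 10}  B3 = {1, 6, 9, 10}  B4 = {1, 6, 7, 10}  B5 = {1, 2, 6, 7}  B6 = {2, 5, 6, 7}  B7 = {2, 5, 7, 8}  B8 = {2, 5, 8, 12}  B9 = {4, 5, 8, 12}
Tree: B1–B2, B2–B3, B3–B4, B4–B5, B5–B6, B6–B7, B7–B8, B8–B9

Each bag holds 4 vertices, so the decomposition has width 3, which upper-bounds the treewidth. For the lower bound: the 4 vertex sets {3,9,11}, {10}, {1}, {2,5,6,7} are disjoint, each induces a connected subgraph, and every pair is joined by at least one edge of G. Contracting each set to a single vertex therefore yields K_{4} as a minor, and since treewidth is minor-monotone, tw(G) ≥ tw(K_{4}) = 3. Combining the bounds, tw(G) = 3.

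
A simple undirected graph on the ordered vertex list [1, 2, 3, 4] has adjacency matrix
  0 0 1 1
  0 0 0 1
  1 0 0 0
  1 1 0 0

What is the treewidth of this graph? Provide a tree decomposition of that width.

Treewidth 1.
One such decomposition:
Bags: B1 = {2, 4}  B2 = {1, 4}  B3 = {1, 3}
Tree: B1–B2, B2–B3

Each bag holds 2 vertices, so the decomposition has width 1, which upper-bounds the treewidth. Since G has at least one edge (e.g. 2–4), it is not an edgeless graph, so tw(G) ≥ 1. The upper and lower bounds meet at 1, so that is the treewidth.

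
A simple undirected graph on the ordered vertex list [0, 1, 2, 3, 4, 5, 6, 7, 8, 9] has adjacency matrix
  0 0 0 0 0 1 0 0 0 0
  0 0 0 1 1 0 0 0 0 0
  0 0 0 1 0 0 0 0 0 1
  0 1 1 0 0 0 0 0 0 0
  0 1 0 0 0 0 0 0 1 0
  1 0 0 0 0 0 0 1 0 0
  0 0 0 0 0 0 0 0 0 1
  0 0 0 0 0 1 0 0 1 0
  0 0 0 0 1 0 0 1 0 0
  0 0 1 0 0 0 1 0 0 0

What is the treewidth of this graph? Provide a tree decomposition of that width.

Treewidth 1.
One optimal decomposition is:
Bags: B1 = {6, 9}  B2 = {2, 9}  B3 = {2, 3}  B4 = {1, 3}  B5 = {1, 4}  B6 = {4, 8}  B7 = {7, 8}  B8 = {5, 7}  B9 = {0, 5}
Tree: B1–B2, B2–B3, B3–B4, B4–B5, B5–B6, B6–B7, B7–B8, B8–B9

Each bag holds 2 vertices, so the decomposition has width 1, which upper-bounds the treewidth. G has an edge, so its treewidth is at least 1. Hence tw(G) = 1 exactly.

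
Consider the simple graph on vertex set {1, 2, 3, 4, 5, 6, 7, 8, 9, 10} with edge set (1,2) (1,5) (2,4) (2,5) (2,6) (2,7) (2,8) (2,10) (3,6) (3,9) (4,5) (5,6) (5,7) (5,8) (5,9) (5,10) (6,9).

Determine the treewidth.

2

A width-2 tree decomposition is:
Bags: B1 = {5, 6, 9}  B2 = {2, 5, 6}  B3 = {3, 6, 9}  B4 = {1, 2, 5}  B5 = {2, 5, 7}  B6 = {2, 4, 5}  B7 = {2, 5, 8}  B8 = {2, 5, 10}
Tree: B1–B2, B1–B3, B2–B4, B4–B5, B2–B6, B4–B7, B4–B8
Each bag holds 3 vertices, so the decomposition has width 2, which upper-bounds the treewidth. On the other hand G contains the 3-clique {3, 6, 9}. A clique must lie in a single bag of any decomposition, so no decomposition can have width below 2. Hence tw(G) = 2 exactly.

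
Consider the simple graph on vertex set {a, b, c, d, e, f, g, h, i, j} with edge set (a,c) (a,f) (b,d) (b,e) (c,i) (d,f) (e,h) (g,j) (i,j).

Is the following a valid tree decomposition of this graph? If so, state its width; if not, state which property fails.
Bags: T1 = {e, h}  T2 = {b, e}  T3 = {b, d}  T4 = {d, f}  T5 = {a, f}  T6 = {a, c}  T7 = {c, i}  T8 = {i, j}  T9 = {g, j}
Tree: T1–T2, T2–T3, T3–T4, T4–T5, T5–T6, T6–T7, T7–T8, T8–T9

Vertex coverage: the bags together contain {a, b, c, d, e, f, g, h, i, j}, the full vertex set. Edge coverage: each edge of G has both endpoints in at least one bag. Running intersection: for every vertex, the bags containing it form a connected subtree. All three properties hold, so this is a valid tree decomposition of width max|bag| − 1 = 1, and hence tw(G) ≤ 1.

Yes; width 1.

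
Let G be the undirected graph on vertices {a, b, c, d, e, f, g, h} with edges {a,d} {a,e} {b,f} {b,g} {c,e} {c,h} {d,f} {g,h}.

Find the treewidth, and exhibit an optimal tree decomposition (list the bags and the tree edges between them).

Every bag has size at most 3, so the width is 3 − 1 = 2 and tw(G) ≤ 2. Since h–g–b–f–d–a–e–c–h is a cycle in G, G is not acyclic. Forests are exactly the graphs of treewidth ≤ 1, so tw(G) ≥ 2. Combining the bounds, tw(G) = 2.

Treewidth 2.
One optimal decomposition is:
Bags: B1 = {b, g, h}  B2 = {b, f, h}  B3 = {d, f, h}  B4 = {a, d, h}  B5 = {a, e, h}  B6 = {c, e, h}
Tree: B1–B2, B2–B3, B3–B4, B4–B5, B5–B6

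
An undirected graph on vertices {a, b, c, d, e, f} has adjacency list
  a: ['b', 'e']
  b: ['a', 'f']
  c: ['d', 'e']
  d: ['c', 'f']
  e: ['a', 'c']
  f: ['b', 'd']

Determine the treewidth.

A width-2 tree decomposition is:
Bags: B1 = {c, d, f}  B2 = {b, c, f}  B3 = {a, b, c}  B4 = {a, c, e}
Tree: B1–B2, B2–B3, B3–B4
Every bag has size at most 3, so the width is 3 − 1 = 2 and tw(G) ≤ 2. For the lower bound, G contains the cycle c–d–f–b–a–e–c, so G is not a forest; only forests have treewidth ≤ 1, hence tw(G) ≥ 2. The upper and lower bounds meet at 2, so that is the treewidth.

2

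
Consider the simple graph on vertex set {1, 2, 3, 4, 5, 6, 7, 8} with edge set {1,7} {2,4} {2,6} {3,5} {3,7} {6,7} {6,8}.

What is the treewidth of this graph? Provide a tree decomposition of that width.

Every bag has size at most 2, so the width is 2 − 1 = 1 and tw(G) ≤ 1. G has an edge, so its treewidth is at least 1. The upper and lower bounds meet at 1, so that is the treewidth.

Treewidth 1.
One such decomposition:
Bags: B1 = {6, 7}  B2 = {2, 6}  B3 = {6, 8}  B4 = {2, 4}  B5 = {1, 7}  B6 = {3, 7}  B7 = {3, 5}
Tree: B1–B2, B2–B3, B2–B4, B1–B5, B5–B6, B6–B7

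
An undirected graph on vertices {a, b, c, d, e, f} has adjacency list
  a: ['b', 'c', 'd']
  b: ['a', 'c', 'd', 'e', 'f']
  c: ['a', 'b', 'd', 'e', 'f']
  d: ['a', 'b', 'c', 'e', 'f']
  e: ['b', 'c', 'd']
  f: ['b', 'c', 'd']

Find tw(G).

3

A width-3 tree decomposition is:
Bags: B1 = {b, c, d, f}  B2 = {a, b, c, d}  B3 = {b, c, d, e}
Tree: B1–B2, B1–B3
The largest bag has 4 vertices, giving width 3; this decomposition certifies tw(G) ≤ 3. Conversely, {b, c, d, e} is a clique of size 4, and the vertices of any clique must share a bag in every tree decomposition; so some bag has ≥ 4 vertices and tw(G) ≥ 3. Therefore the treewidth is 3.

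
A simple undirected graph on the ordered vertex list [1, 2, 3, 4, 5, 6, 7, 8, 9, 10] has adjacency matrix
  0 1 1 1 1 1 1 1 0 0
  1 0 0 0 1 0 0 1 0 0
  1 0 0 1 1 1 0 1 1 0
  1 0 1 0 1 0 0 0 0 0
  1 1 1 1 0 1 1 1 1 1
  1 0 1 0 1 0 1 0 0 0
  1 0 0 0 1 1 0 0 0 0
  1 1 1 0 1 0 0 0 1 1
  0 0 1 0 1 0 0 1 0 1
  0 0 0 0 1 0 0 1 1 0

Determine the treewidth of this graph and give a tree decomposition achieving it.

Treewidth 3.
Bags: B1 = {5, 8, 9, 10}  B2 = {3, 5, 8, 9}  B3 = {1, 3, 5, 8}  B4 = {1, 3, 5, 6}  B5 = {1, 5, 6, 7}  B6 = {1, 3, 4, 5}  B7 = {1, 2, 5, 8}
Tree: B1–B2, B2–B3, B3–B4, B4–B5, B3–B6, B3–B7

The largest bag has 4 vertices, giving width 3; this decomposition certifies tw(G) ≤ 3. For the lower bound, the 4 vertices {1, 2, 5, 8} are pairwise adjacent, and any tree decomposition puts a clique entirely inside one bag — forcing width ≥ 3. The upper and lower bounds meet at 3, so that is the treewidth.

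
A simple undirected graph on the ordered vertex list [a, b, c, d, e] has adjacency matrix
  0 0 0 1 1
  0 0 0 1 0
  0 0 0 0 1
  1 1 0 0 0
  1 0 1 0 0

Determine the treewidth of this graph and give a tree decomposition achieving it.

Treewidth 1.
One such decomposition:
Bags: B1 = {c, e}  B2 = {a, e}  B3 = {a, d}  B4 = {b, d}
Tree: B1–B2, B2–B3, B3–B4

The largest bag has 2 vertices, giving width 1; this decomposition certifies tw(G) ≤ 1. G has an edge, so its treewidth is at least 1. Combining the bounds, tw(G) = 1.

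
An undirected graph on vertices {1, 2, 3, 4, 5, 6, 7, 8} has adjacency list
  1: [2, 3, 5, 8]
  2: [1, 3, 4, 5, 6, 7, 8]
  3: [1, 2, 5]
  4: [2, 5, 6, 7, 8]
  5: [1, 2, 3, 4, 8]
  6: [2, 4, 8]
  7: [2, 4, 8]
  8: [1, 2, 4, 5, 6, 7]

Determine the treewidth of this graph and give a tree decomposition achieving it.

Each bag holds 4 vertices, so the decomposition has width 3, which upper-bounds the treewidth. On the other hand G contains the 4-clique {1, 2, 5, 8}. A clique must lie in a single bag of any decomposition, so no decomposition can have width below 3. Hence tw(G) = 3 exactly.

Treewidth 3.
Bags: B1 = {1, 2, 5, 8}  B2 = {1, 2, 3, 5}  B3 = {2, 4, 5, 8}  B4 = {2, 4, 6, 8}  B5 = {2, 4, 7, 8}
Tree: B1–B2, B1–B3, B3–B4, B3–B5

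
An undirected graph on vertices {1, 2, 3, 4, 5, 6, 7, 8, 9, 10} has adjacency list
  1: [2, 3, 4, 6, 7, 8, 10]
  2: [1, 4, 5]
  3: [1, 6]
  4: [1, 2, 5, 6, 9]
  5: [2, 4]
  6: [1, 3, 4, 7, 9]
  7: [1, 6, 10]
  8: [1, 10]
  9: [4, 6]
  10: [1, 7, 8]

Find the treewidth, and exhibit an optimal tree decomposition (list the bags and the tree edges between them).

The largest bag has 3 vertices, giving width 2; this decomposition certifies tw(G) ≤ 2. For the lower bound, the 3 vertices {1, 8, 10} are pairwise adjacent, and any tree decomposition puts a clique entirely inside one bag — forcing width ≥ 2. Therefore the treewidth is 2.

Treewidth 2.
One such decomposition:
Bags: B1 = {1, 2, 4}  B2 = {2, 4, 5}  B3 = {1, 4, 6}  B4 = {1, 6, 7}  B5 = {1, 7, 10}  B6 = {4, 6, 9}  B7 = {1, 8, 10}  B8 = {1, 3, 6}
Tree: B1–B2, B1–B3, B3–B4, B4–B5, B3–B6, B5–B7, B4–B8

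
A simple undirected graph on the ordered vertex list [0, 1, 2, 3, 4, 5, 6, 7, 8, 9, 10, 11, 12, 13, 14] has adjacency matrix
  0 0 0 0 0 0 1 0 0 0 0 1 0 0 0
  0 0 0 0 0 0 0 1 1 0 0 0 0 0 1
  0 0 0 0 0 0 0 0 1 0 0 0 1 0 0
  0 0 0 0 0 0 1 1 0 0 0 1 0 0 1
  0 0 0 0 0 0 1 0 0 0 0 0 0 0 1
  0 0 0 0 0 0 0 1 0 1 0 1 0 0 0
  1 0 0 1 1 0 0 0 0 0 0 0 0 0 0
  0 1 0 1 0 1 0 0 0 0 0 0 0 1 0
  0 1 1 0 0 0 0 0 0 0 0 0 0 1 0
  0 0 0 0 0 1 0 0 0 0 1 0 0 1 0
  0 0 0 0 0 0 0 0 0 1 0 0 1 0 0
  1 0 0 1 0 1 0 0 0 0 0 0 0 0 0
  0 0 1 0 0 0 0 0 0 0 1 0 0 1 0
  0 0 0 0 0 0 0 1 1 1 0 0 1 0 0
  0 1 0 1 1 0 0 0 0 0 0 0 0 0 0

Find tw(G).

3

A width-3 tree decomposition is:
Bags: B1 = {2, 8, 10, 12}  B2 = {8, 10, 12, 13}  B3 = {8, 9, 10, 13}  B4 = {1, 8, 9, 13}  B5 = {1, 7, 9, 13}  B6 = {1, 5, 7, 9}  B7 = {1, 5, 7, 14}  B8 = {3, 5, 7, 14}  B9 = {3, 5, 11, 14}  B10 = {3, 4, 11, 14}  B11 = {3, 4, 6, 11}  B12 = {0, 4, 6, 11}
Tree: B1–B2, B2–B3, B3–B4, B4–B5, B5–B6, B6–B7, B7–B8, B8–B9, B9–B10, B10–B11, B11–B12
The largest bag has 4 vertices, giving width 3; this decomposition certifies tw(G) ≤ 3. For the lower bound: the 4 vertex sets {2,10,12}, {8}, {13}, {1,5,7,9} are disjoint, each induces a connected subgraph, and every pair is joined by at least one edge of G. Contracting each set to a single vertex therefore yields K_{4} as a minor, and since treewidth is minor-monotone, tw(G) ≥ tw(K_{4}) = 3. Hence tw(G) = 3 exactly.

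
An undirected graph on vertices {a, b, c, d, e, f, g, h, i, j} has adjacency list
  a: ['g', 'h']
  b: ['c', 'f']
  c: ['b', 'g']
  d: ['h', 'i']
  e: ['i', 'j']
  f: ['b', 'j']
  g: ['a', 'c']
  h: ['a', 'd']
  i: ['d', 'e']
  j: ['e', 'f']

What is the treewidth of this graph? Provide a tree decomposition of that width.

Every bag has size at most 3, so the width is 3 − 1 = 2 and tw(G) ≤ 2. Since a–h–d–i–e–j–f–b–c–g–a is a cycle in G, G is not acyclic. Forests are exactly the graphs of treewidth ≤ 1, so tw(G) ≥ 2. Therefore the treewidth is 2.

Treewidth 2.
One optimal decomposition is:
Bags: B1 = {a, d, h}  B2 = {a, d, i}  B3 = {a, e, i}  B4 = {a, e, j}  B5 = {a, f, j}  B6 = {a, b, f}  B7 = {a, b, c}  B8 = {a, c, g}
Tree: B1–B2, B2–B3, B3–B4, B4–B5, B5–B6, B6–B7, B7–B8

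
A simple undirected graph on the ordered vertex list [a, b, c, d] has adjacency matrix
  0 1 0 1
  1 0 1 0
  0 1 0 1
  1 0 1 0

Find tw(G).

2

A width-2 tree decomposition is:
Bags: B1 = {a, c, d}  B2 = {a, b, c}
Tree: B1–B2
Each bag holds 3 vertices, so the decomposition has width 2, which upper-bounds the treewidth. The edges c–d–a–b–c form a cycle, so G is not a tree and its treewidth is at least 2. Hence tw(G) = 2 exactly.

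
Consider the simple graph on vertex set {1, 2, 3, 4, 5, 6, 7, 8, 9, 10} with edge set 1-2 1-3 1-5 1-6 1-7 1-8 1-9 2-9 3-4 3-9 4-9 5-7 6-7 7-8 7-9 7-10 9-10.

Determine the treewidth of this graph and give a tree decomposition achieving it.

Treewidth 2.
One optimal decomposition is:
Bags: B1 = {1, 7, 9}  B2 = {1, 6, 7}  B3 = {1, 3, 9}  B4 = {1, 5, 7}  B5 = {1, 2, 9}  B6 = {1, 7, 8}  B7 = {3, 4, 9}  B8 = {7, 9, 10}
Tree: B1–B2, B1–B3, B1–B4, B1–B5, B4–B6, B3–B7, B1–B8

Every bag has size at most 3, so the width is 3 − 1 = 2 and tw(G) ≤ 2. On the other hand G contains the 3-clique {1, 2, 9}. A clique must lie in a single bag of any decomposition, so no decomposition can have width below 2. Combining the bounds, tw(G) = 2.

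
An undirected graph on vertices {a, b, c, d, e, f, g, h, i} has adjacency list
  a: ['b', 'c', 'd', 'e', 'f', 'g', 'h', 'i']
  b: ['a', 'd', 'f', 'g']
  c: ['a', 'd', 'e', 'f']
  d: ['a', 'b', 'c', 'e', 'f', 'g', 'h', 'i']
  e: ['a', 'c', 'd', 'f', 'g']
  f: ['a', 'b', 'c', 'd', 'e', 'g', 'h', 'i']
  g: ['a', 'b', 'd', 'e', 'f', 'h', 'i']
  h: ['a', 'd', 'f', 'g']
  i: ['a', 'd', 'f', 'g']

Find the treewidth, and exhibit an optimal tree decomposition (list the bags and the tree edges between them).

The largest bag has 5 vertices, giving width 4; this decomposition certifies tw(G) ≤ 4. Conversely, {a, d, e, f, g} is a clique of size 5, and the vertices of any clique must share a bag in every tree decomposition; so some bag has ≥ 5 vertices and tw(G) ≥ 4. Therefore the treewidth is 4.

Treewidth 4.
Bags: B1 = {a, d, f, g, i}  B2 = {a, d, e, f, g}  B3 = {a, c, d, e, f}  B4 = {a, b, d, f, g}  B5 = {a, d, f, g, h}
Tree: B1–B2, B2–B3, B1–B4, B2–B5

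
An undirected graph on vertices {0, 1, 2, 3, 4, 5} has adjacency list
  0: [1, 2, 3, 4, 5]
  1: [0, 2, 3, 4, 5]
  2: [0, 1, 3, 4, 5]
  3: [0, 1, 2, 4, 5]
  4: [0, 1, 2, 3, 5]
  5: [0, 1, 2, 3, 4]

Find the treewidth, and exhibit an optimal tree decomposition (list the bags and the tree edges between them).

A single bag containing all 6 vertices is trivially a valid decomposition of width 5. Conversely, {0, 1, 2, 3, 4, 5} is a clique of size 6, and the vertices of any clique must share a bag in every tree decomposition; so some bag has ≥ 6 vertices and tw(G) ≥ 5. Combining the bounds, tw(G) = 5.

Treewidth 5.
One such decomposition:
Bags: B1 = {0, 1, 2, 3, 4, 5}
Tree: (single bag)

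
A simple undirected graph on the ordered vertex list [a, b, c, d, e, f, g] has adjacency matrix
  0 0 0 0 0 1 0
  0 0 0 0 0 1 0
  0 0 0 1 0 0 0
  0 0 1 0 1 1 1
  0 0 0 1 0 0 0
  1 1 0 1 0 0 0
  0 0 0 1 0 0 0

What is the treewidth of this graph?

1

A width-1 tree decomposition is:
Bags: B1 = {a, f}  B2 = {d, f}  B3 = {d, e}  B4 = {d, g}  B5 = {b, f}  B6 = {c, d}
Tree: B1–B2, B2–B3, B3–B4, B1–B5, B4–B6
Each bag holds 2 vertices, so the decomposition has width 1, which upper-bounds the treewidth. Any graph with an edge has treewidth ≥ 1, and G has the edge a–f. Combining the bounds, tw(G) = 1.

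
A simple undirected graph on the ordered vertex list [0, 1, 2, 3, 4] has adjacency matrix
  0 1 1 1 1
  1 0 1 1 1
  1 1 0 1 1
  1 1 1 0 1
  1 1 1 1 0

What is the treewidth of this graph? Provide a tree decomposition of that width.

Treewidth 4.
One optimal decomposition is:
Bags: B1 = {0, 1, 2, 3, 4}
Tree: (single bag)

A single bag containing all 5 vertices is trivially a valid decomposition of width 4. On the other hand G contains the 5-clique {0, 1, 2, 3, 4}. A clique must lie in a single bag of any decomposition, so no decomposition can have width below 4. Hence tw(G) = 4 exactly.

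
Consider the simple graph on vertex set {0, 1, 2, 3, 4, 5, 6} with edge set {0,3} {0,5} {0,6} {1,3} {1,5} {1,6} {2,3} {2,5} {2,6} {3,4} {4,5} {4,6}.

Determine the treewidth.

3

A width-3 tree decomposition is:
Bags: B1 = {1, 3, 5, 6}  B2 = {0, 3, 5, 6}  B3 = {3, 4, 5, 6}  B4 = {2, 3, 5, 6}
Tree: B1–B2, B2–B3, B3–B4
Every bag has size at most 4, so the width is 4 − 1 = 3 and tw(G) ≤ 3. For the lower bound: the 4 vertex sets {1,5}, {0,6}, {3}, {4} are disjoint, each induces a connected subgraph, and every pair is joined by at least one edge of G. Contracting each set to a single vertex therefore yields K_{4} as a minor, and since treewidth is minor-monotone, tw(G) ≥ tw(K_{4}) = 3. Hence tw(G) = 3 exactly.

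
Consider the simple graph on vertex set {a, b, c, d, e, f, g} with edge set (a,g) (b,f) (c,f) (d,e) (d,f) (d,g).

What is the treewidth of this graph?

A width-1 tree decomposition is:
Bags: B1 = {d, f}  B2 = {b, f}  B3 = {d, g}  B4 = {d, e}  B5 = {c, f}  B6 = {a, g}
Tree: B1–B2, B1–B3, B3–B4, B1–B5, B3–B6
Each bag holds 2 vertices, so the decomposition has width 1, which upper-bounds the treewidth. G has an edge, so its treewidth is at least 1. Therefore the treewidth is 1.

1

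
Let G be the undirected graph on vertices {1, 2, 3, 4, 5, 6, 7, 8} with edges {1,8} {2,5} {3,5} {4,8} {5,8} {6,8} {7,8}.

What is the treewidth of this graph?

1

A width-1 tree decomposition is:
Bags: B1 = {5, 8}  B2 = {3, 5}  B3 = {4, 8}  B4 = {1, 8}  B5 = {6, 8}  B6 = {2, 5}  B7 = {7, 8}
Tree: B1–B2, B1–B3, B3–B4, B3–B5, B2–B6, B4–B7
Every bag has size at most 2, so the width is 2 − 1 = 1 and tw(G) ≤ 1. Any graph with an edge has treewidth ≥ 1, and G has the edge 5–8. Therefore the treewidth is 1.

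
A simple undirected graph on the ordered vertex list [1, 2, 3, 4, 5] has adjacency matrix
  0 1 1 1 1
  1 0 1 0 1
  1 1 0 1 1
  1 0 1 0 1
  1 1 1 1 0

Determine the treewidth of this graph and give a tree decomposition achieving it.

Every bag has size at most 4, so the width is 4 − 1 = 3 and tw(G) ≤ 3. On the other hand G contains the 4-clique {1, 2, 3, 5}. A clique must lie in a single bag of any decomposition, so no decomposition can have width below 3. Hence tw(G) = 3 exactly.

Treewidth 3.
Bags: B1 = {1, 3, 4, 5}  B2 = {1, 2, 3, 5}
Tree: B1–B2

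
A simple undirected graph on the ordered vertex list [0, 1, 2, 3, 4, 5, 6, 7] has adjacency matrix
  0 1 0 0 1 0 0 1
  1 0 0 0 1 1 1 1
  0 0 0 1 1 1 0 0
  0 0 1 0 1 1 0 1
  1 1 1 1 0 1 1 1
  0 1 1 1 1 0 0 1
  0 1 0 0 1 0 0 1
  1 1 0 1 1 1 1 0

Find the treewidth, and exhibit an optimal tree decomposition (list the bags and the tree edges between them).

Treewidth 3.
One optimal decomposition is:
Bags: B1 = {1, 4, 6, 7}  B2 = {1, 4, 5, 7}  B3 = {3, 4, 5, 7}  B4 = {0, 1, 4, 7}  B5 = {2, 3, 4, 5}
Tree: B1–B2, B2–B3, B1–B4, B3–B5

Every bag has size at most 4, so the width is 4 − 1 = 3 and tw(G) ≤ 3. For the lower bound, the 4 vertices {2, 3, 4, 5} are pairwise adjacent, and any tree decomposition puts a clique entirely inside one bag — forcing width ≥ 3. Therefore the treewidth is 3.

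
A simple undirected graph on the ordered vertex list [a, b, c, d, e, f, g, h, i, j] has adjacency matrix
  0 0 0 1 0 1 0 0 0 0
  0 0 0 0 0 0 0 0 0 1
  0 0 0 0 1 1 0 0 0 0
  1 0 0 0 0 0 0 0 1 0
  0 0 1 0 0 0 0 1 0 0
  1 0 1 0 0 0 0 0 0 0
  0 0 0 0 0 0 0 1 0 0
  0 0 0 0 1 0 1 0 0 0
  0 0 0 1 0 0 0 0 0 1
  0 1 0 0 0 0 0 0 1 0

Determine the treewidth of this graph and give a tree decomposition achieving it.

Every bag has size at most 2, so the width is 2 − 1 = 1 and tw(G) ≤ 1. Since G has at least one edge (e.g. b–j), it is not an edgeless graph, so tw(G) ≥ 1. Combining the bounds, tw(G) = 1.

Treewidth 1.
One optimal decomposition is:
Bags: B1 = {b, j}  B2 = {i, j}  B3 = {d, i}  B4 = {a, d}  B5 = {a, f}  B6 = {c, f}  B7 = {c, e}  B8 = {e, h}  B9 = {g, h}
Tree: B1–B2, B2–B3, B3–B4, B4–B5, B5–B6, B6–B7, B7–B8, B8–B9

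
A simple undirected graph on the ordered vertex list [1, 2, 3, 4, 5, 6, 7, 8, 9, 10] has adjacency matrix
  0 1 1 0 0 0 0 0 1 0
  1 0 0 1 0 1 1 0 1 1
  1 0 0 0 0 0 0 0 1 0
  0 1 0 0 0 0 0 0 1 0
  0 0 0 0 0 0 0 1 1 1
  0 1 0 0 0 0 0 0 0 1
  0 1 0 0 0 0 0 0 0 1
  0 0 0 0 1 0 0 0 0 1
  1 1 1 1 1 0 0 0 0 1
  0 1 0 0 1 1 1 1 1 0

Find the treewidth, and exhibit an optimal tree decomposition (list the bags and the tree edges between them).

Each bag holds 3 vertices, so the decomposition has width 2, which upper-bounds the treewidth. Conversely, {5, 8, 10} is a clique of size 3, and the vertices of any clique must share a bag in every tree decomposition; so some bag has ≥ 3 vertices and tw(G) ≥ 2. Hence tw(G) = 2 exactly.

Treewidth 2.
One such decomposition:
Bags: B1 = {2, 9, 10}  B2 = {5, 9, 10}  B3 = {2, 7, 10}  B4 = {1, 2, 9}  B5 = {1, 3, 9}  B6 = {2, 6, 10}  B7 = {5, 8, 10}  B8 = {2, 4, 9}
Tree: B1–B2, B1–B3, B1–B4, B4–B5, B1–B6, B2–B7, B1–B8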